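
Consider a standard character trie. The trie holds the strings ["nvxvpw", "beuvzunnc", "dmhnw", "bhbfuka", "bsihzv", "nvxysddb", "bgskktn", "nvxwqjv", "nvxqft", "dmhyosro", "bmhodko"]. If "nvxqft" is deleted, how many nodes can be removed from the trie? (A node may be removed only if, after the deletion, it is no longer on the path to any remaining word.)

3

After clearing the end-marker at "nvxqft", prune upward until reaching a node still needed by another word.
The suffix "qft" (3 nodes) is used only by "nvxqft"; the node for "nvx" still has the child "v", so pruning stops there.
Nodes removed: 3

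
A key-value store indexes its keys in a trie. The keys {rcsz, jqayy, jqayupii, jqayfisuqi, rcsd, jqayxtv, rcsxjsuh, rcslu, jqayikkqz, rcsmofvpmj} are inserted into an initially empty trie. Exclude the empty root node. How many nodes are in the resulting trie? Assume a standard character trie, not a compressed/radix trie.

42

For each word, the new-node count is its length minus the longest prefix already in the trie:
  "rcsz" → 4 new (r, c, s, z)
  "jqayy" → 5 new (j, q, a, y, y)
  "jqayupii" → prefix "jqay" already present; 4 new (u, p, i, i)
  "jqayfisuqi" → prefix "jqay" already present; 6 new (f, i, s, u, q, i)
  "rcsd" → prefix "rcs" already present; 1 new (d)
  "jqayxtv" → prefix "jqay" already present; 3 new (x, t, v)
  "rcsxjsuh" → prefix "rcs" already present; 5 new (x, j, s, u, h)
  "rcslu" → prefix "rcs" already present; 2 new (l, u)
  "jqayikkqz" → prefix "jqay" already present; 5 new (i, k, k, q, z)
  "rcsmofvpmj" → prefix "rcs" already present; 7 new (m, o, f, v, p, m, j)
Total nodes = 4 + 5 + 4 + 6 + 1 + 3 + 5 + 2 + 5 + 7 = 42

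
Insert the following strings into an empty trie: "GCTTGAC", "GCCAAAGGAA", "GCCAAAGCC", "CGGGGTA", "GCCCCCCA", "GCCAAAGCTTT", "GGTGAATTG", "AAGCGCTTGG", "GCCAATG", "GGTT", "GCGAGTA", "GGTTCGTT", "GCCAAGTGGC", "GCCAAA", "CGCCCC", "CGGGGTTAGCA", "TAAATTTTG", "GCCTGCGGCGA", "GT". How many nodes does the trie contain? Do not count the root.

Trace insertions, counting only characters that open a new branch:
  "GCTTGAC" → 7 new (G, C, T, T, G, A, C)
  "GCCAAAGGAA" → prefix "GC" already present; 8 new (C, A, A, A, G, G, A, A)
  "GCCAAAGCC" → prefix "GCCAAAG" already present; 2 new (C, C)
  "CGGGGTA" → 7 new (C, G, G, G, G, T, A)
  "GCCCCCCA" → prefix "GCC" already present; 5 new (C, C, C, C, A)
  "GCCAAAGCTTT" → prefix "GCCAAAGC" already present; 3 new (T, T, T)
  "GGTGAATTG" → prefix "G" already present; 8 new (G, T, G, A, A, T, T, G)
  "AAGCGCTTGG" → 10 new (A, A, G, C, G, C, T, T, G, G)
  "GCCAATG" → prefix "GCCAA" already present; 2 new (T, G)
  "GGTT" → prefix "GGT" already present; 1 new (T)
  "GCGAGTA" → prefix "GC" already present; 5 new (G, A, G, T, A)
  "GGTTCGTT" → prefix "GGTT" already present; 4 new (C, G, T, T)
  "GCCAAGTGGC" → prefix "GCCAA" already present; 5 new (G, T, G, G, C)
  "GCCAAA" → prefix "GCCAAA" already present; 0 new (none)
  "CGCCCC" → prefix "CG" already present; 4 new (C, C, C, C)
  "CGGGGTTAGCA" → prefix "CGGGGT" already present; 5 new (T, A, G, C, A)
  "TAAATTTTG" → 9 new (T, A, A, A, T, T, T, T, G)
  "GCCTGCGGCGA" → prefix "GCC" already present; 8 new (T, G, C, G, G, C, G, A)
  "GT" → prefix "G" already present; 1 new (T)
Total nodes = 7 + 8 + 2 + 7 + 5 + 3 + 8 + 10 + 2 + 1 + 5 + 4 + 5 + 0 + 4 + 5 + 9 + 8 + 1 = 94

94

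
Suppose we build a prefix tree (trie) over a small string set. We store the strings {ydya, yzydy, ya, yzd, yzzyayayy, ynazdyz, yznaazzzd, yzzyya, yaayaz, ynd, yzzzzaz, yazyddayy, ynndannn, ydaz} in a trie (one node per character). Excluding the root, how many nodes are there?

56

Count nodes per top-level branch (shared prefixes stored once):
  'y'-branch (ya, yaayaz, yazyddayy, ydaz, ydya, ynazdyz, ynd, ynndannn, yzd, yznaazzzd, yzydy, yzzyayayy, yzzyya, yzzzzaz): 56 nodes
Sum: 56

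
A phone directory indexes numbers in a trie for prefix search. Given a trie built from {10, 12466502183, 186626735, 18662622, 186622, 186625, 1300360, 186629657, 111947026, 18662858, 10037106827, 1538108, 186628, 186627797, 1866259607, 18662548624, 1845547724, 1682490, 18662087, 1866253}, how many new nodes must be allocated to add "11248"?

3

Walking "11248" from the root, the first 2 characters ("11") follow existing edges; "2" is the first miss.
New nodes needed: |"11248"| − 2 = 5 − 2 = 3.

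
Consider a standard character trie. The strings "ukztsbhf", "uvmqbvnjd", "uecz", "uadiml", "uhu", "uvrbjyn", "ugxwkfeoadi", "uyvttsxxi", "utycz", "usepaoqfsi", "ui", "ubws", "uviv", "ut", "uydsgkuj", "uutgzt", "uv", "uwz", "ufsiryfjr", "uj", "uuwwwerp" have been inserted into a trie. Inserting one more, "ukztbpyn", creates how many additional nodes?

Walking "ukztbpyn" from the root, the first 4 characters ("ukzt") follow existing edges; "b" is the first miss.
Each of the 4 remaining characters creates one node.

4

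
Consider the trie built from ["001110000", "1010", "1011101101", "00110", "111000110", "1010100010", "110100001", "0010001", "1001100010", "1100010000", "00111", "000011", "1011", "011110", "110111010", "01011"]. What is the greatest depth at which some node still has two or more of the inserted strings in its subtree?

5

The deepest shared node is where two words last agree before diverging.
e.g. "00111" and "001110000" share the prefix "00111" of length 5; no pair shares a longer one.
Longest shared-prefix length: 5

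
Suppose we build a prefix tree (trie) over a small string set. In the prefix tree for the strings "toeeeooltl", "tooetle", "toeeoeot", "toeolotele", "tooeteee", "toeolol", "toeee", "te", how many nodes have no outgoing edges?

7

Leaves are exactly the stored words that no other stored word extends.
Those words: "te", "toeeeooltl", "toeeoeot", "toeolol", "toeolotele", "tooeteee", "tooetle"
Leaf count: 7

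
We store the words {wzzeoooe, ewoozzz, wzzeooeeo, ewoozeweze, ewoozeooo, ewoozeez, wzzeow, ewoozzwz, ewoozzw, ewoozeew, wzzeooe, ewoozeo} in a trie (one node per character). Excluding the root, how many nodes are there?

Trie structure (* marks end of a word):
(root)
├─ e
│  └─ w
│     └─ o
│        └─ o
│           └─ z
│              ├─ e
│              │  ├─ e
│              │  │  ├─ w *
│              │  │  └─ z *
│              │  ├─ o *
│              │  │  └─ o
│              │  │     └─ o *
│              │  └─ w
│              │     └─ e
│              │        └─ z
│              │           └─ e *
│              └─ z
│                 ├─ w *
│                 │  └─ z *
│                 └─ z *
└─ w
   └─ z
      └─ z
         └─ e
            └─ o
               ├─ o
               │  ├─ e *
               │  │  └─ e
               │  │     └─ o *
               │  └─ o
               │     └─ e *
               └─ w *
Counting every labelled node above: 32.

32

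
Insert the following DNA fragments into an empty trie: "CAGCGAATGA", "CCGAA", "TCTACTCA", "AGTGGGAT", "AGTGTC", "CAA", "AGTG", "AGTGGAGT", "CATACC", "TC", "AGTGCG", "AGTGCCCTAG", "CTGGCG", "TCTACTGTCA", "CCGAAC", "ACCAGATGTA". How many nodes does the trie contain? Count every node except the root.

66

Trace insertions, counting only characters that open a new branch:
  "CAGCGAATGA" → 10 new (C, A, G, C, G, A, A, T, G, A)
  "CCGAA" → prefix "C" already present; 4 new (C, G, A, A)
  "TCTACTCA" → 8 new (T, C, T, A, C, T, C, A)
  "AGTGGGAT" → 8 new (A, G, T, G, G, G, A, T)
  "AGTGTC" → prefix "AGTG" already present; 2 new (T, C)
  "CAA" → prefix "CA" already present; 1 new (A)
  "AGTG" → prefix "AGTG" already present; 0 new (none)
  "AGTGGAGT" → prefix "AGTGG" already present; 3 new (A, G, T)
  "CATACC" → prefix "CA" already present; 4 new (T, A, C, C)
  "TC" → prefix "TC" already present; 0 new (none)
  "AGTGCG" → prefix "AGTG" already present; 2 new (C, G)
  "AGTGCCCTAG" → prefix "AGTGC" already present; 5 new (C, C, T, A, G)
  "CTGGCG" → prefix "C" already present; 5 new (T, G, G, C, G)
  "TCTACTGTCA" → prefix "TCTACT" already present; 4 new (G, T, C, A)
  "CCGAAC" → prefix "CCGAA" already present; 1 new (C)
  "ACCAGATGTA" → prefix "A" already present; 9 new (C, C, A, G, A, T, G, T, A)
Total nodes = 10 + 4 + 8 + 8 + 2 + 1 + 0 + 3 + 4 + 0 + 2 + 5 + 5 + 4 + 1 + 9 = 66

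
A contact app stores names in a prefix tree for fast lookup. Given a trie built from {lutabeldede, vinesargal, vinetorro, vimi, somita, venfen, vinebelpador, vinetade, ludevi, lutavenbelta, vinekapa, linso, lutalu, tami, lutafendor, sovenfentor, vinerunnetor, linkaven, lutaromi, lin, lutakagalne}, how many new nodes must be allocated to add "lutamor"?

3

Walking "lutamor" from the root, the first 4 characters ("luta") follow existing edges; "m" is the first miss.
New nodes needed: |"lutamor"| − 4 = 7 − 4 = 3.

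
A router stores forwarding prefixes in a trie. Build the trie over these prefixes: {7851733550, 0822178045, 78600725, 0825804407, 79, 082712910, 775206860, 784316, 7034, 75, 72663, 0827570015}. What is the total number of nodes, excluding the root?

For each word, the new-node count is its length minus the longest prefix already in the trie:
  "7851733550" → 10 new (7, 8, 5, 1, 7, 3, 3, 5, 5, 0)
  "0822178045" → 10 new (0, 8, 2, 2, 1, 7, 8, 0, 4, 5)
  "78600725" → prefix "78" already present; 6 new (6, 0, 0, 7, 2, 5)
  "0825804407" → prefix "082" already present; 7 new (5, 8, 0, 4, 4, 0, 7)
  "79" → prefix "7" already present; 1 new (9)
  "082712910" → prefix "082" already present; 6 new (7, 1, 2, 9, 1, 0)
  "775206860" → prefix "7" already present; 8 new (7, 5, 2, 0, 6, 8, 6, 0)
  "784316" → prefix "78" already present; 4 new (4, 3, 1, 6)
  "7034" → prefix "7" already present; 3 new (0, 3, 4)
  "75" → prefix "7" already present; 1 new (5)
  "72663" → prefix "7" already present; 4 new (2, 6, 6, 3)
  "0827570015" → prefix "0827" already present; 6 new (5, 7, 0, 0, 1, 5)
Total nodes = 10 + 10 + 6 + 7 + 1 + 6 + 8 + 4 + 3 + 1 + 4 + 6 = 66

66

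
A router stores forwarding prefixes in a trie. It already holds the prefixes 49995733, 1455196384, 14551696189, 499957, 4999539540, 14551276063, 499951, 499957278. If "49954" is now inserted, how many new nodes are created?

2

The longest prefix of "49954" already in the trie is "499" (length 3).
Each of the 2 remaining characters creates one node.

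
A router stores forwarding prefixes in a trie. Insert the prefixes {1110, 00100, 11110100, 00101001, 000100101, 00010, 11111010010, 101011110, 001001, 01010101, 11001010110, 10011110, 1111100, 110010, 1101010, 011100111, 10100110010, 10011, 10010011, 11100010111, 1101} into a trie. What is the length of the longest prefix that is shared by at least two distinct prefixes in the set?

6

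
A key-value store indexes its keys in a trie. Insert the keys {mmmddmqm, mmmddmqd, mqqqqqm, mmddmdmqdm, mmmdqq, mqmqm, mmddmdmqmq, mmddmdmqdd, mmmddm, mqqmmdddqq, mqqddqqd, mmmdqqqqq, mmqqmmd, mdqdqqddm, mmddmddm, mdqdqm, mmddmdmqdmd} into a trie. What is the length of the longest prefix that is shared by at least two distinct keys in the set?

The deepest shared node is where two words last agree before diverging.
e.g. "mmddmdmqdm" and "mmddmdmqdmd" share the prefix "mmddmdmqdm" of length 10; no pair shares a longer one.
Longest shared-prefix length: 10

10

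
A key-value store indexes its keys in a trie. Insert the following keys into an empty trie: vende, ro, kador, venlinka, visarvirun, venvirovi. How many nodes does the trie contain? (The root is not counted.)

Trie structure (* marks end of a word):
(root)
├─ k
│  └─ a
│     └─ d
│        └─ o
│           └─ r *
├─ r
│  └─ o *
└─ v
   ├─ e
   │  └─ n
   │     ├─ d
   │     │  └─ e *
   │     ├─ l
   │     │  └─ i
   │     │     └─ n
   │     │        └─ k
   │     │           └─ a *
   │     └─ v
   │        └─ i
   │           └─ r
   │              └─ o
   │                 └─ v
   │                    └─ i *
   └─ i
      └─ s
         └─ a
            └─ r
               └─ v
                  └─ i
                     └─ r
                        └─ u
                           └─ n *
Counting every labelled node above: 32.

32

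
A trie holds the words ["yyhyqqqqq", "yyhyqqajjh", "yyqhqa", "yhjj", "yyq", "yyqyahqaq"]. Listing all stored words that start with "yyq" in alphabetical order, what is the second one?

Words with prefix "yyq", in lexicographic order: "yyq", "yyqhqa", "yyqyahqaq"
The 2nd is yyqhqa.

yyqhqa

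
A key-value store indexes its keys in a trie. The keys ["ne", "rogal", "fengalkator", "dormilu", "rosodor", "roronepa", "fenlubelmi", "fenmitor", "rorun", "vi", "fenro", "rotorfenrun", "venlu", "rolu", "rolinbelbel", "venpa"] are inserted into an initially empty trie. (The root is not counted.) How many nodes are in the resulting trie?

Insert word by word; a character creates a node only if that edge doesn't already exist:
  "ne" → 2 new (n, e)
  "rogal" → 5 new (r, o, g, a, l)
  "fengalkator" → 11 new (f, e, n, g, a, l, k, a, t, o, r)
  "dormilu" → 7 new (d, o, r, m, i, l, u)
  "rosodor" → prefix "ro" already present; 5 new (s, o, d, o, r)
  "roronepa" → prefix "ro" already present; 6 new (r, o, n, e, p, a)
  "fenlubelmi" → prefix "fen" already present; 7 new (l, u, b, e, l, m, i)
  "fenmitor" → prefix "fen" already present; 5 new (m, i, t, o, r)
  "rorun" → prefix "ror" already present; 2 new (u, n)
  "vi" → 2 new (v, i)
  "fenro" → prefix "fen" already present; 2 new (r, o)
  "rotorfenrun" → prefix "ro" already present; 9 new (t, o, r, f, e, n, r, u, n)
  "venlu" → prefix "v" already present; 4 new (e, n, l, u)
  "rolu" → prefix "ro" already present; 2 new (l, u)
  "rolinbelbel" → prefix "rol" already present; 8 new (i, n, b, e, l, b, e, l)
  "venpa" → prefix "ven" already present; 2 new (p, a)
Total nodes = 2 + 5 + 11 + 7 + 5 + 6 + 7 + 5 + 2 + 2 + 2 + 9 + 4 + 2 + 8 + 2 = 79

79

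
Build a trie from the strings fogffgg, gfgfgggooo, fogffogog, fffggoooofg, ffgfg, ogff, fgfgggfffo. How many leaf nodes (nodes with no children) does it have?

7

A leaf is a node with no children — equivalently, the end of a word that is not a proper prefix of any other stored word.
Those words: "fffggoooofg", "ffgfg", "fgfgggfffo", "fogffgg", "fogffogog", "gfgfgggooo", "ogff"
Leaf count: 7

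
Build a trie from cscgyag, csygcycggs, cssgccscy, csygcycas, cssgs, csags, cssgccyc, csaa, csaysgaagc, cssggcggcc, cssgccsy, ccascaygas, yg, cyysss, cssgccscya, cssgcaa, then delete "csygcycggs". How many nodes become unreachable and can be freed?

3

Walk "csygcycggs" from the leaf back toward the root, removing each node that no remaining word uses.
The suffix "ggs" (3 nodes) is used only by "csygcycggs"; the node for "csygcyc" still has the child "a", so pruning stops there.
Nodes removed: 3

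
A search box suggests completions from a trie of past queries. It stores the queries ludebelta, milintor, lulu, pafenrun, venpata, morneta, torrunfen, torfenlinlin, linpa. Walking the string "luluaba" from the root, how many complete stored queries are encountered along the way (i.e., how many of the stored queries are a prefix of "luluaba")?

1

Check each prefix of "luluaba" against the stored set — each match is an end-marker on the path.
Prefixes of the query that are stored words: "lulu"
Count: 1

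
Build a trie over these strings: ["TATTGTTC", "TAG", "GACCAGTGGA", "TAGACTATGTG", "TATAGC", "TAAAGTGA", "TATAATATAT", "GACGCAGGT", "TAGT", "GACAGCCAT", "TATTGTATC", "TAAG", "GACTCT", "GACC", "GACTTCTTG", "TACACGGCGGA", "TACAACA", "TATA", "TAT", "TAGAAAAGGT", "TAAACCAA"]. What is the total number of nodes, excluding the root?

89

Trace insertions, counting only characters that open a new branch:
  "TATTGTTC" → 8 new (T, A, T, T, G, T, T, C)
  "TAG" → prefix "TA" already present; 1 new (G)
  "GACCAGTGGA" → 10 new (G, A, C, C, A, G, T, G, G, A)
  "TAGACTATGTG" → prefix "TAG" already present; 8 new (A, C, T, A, T, G, T, G)
  "TATAGC" → prefix "TAT" already present; 3 new (A, G, C)
  "TAAAGTGA" → prefix "TA" already present; 6 new (A, A, G, T, G, A)
  "TATAATATAT" → prefix "TATA" already present; 6 new (A, T, A, T, A, T)
  "GACGCAGGT" → prefix "GAC" already present; 6 new (G, C, A, G, G, T)
  "TAGT" → prefix "TAG" already present; 1 new (T)
  "GACAGCCAT" → prefix "GAC" already present; 6 new (A, G, C, C, A, T)
  "TATTGTATC" → prefix "TATTGT" already present; 3 new (A, T, C)
  "TAAG" → prefix "TAA" already present; 1 new (G)
  "GACTCT" → prefix "GAC" already present; 3 new (T, C, T)
  "GACC" → prefix "GACC" already present; 0 new (none)
  "GACTTCTTG" → prefix "GACT" already present; 5 new (T, C, T, T, G)
  "TACACGGCGGA" → prefix "TA" already present; 9 new (C, A, C, G, G, C, G, G, A)
  "TACAACA" → prefix "TACA" already present; 3 new (A, C, A)
  "TATA" → prefix "TATA" already present; 0 new (none)
  "TAT" → prefix "TAT" already present; 0 new (none)
  "TAGAAAAGGT" → prefix "TAGA" already present; 6 new (A, A, A, G, G, T)
  "TAAACCAA" → prefix "TAAA" already present; 4 new (C, C, A, A)
Total nodes = 8 + 1 + 10 + 8 + 3 + 6 + 6 + 6 + 1 + 6 + 3 + 1 + 3 + 0 + 5 + 9 + 3 + 0 + 0 + 6 + 4 = 89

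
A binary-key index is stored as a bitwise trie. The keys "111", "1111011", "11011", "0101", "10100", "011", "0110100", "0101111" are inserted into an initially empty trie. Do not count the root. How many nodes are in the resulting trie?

Count nodes per top-level branch (shared prefixes stored once):
  '0'-branch (0101, 0101111, 011, 0110100): 12 nodes
  '1'-branch (10100, 11011, 111, 1111011): 14 nodes
Sum: 26

26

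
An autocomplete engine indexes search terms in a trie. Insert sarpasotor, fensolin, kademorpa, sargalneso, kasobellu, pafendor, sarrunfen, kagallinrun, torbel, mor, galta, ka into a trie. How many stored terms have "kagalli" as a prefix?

1

Walk to "kagalli"; the words in its subtree are exactly those with that prefix.
Matches: "kagallinrun"
Count: 1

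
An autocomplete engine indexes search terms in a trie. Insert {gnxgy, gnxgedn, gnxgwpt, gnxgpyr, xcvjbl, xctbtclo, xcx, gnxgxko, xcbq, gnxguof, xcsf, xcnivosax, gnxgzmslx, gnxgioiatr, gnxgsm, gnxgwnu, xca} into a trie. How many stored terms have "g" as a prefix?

10

Traverse to the node for "g", then collect every word in that subtree.
Matches: "gnxgedn", "gnxgioiatr", "gnxgpyr", "gnxgsm", "gnxguof", "gnxgwnu", "gnxgwpt", "gnxgxko", "gnxgy", "gnxgzmslx"
Count: 10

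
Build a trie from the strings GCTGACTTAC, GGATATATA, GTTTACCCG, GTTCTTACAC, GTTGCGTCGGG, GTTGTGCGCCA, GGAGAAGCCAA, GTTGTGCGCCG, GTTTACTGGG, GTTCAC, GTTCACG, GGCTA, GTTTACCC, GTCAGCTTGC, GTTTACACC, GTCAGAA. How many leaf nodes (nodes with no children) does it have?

A leaf is a node with no children — equivalently, the end of a word that is not a proper prefix of any other stored word.
Those words: "GCTGACTTAC", "GGAGAAGCCAA", "GGATATATA", "GGCTA", "GTCAGAA", "GTCAGCTTGC", "GTTCACG", "GTTCTTACAC", "GTTGCGTCGGG", "GTTGTGCGCCA", "GTTGTGCGCCG", "GTTTACACC", "GTTTACCCG", "GTTTACTGGG"
Leaf count: 14

14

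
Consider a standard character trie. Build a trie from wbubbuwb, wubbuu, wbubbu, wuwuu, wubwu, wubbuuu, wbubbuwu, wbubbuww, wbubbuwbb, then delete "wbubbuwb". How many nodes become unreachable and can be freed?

0

Walk "wbubbuwb" from the leaf back toward the root, removing each node that no remaining word uses.
Every node on "wbubbuwb" is still needed (e.g. by "wbubbuwbb"), so nothing is freed.
Nodes removed: 0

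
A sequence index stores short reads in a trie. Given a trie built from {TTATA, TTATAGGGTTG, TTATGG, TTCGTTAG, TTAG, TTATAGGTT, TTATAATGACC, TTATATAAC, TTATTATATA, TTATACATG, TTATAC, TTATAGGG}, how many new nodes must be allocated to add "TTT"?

The longest prefix of "TTT" already in the trie is "TT" (length 2).
New nodes needed: |"TTT"| − 2 = 3 − 2 = 1.

1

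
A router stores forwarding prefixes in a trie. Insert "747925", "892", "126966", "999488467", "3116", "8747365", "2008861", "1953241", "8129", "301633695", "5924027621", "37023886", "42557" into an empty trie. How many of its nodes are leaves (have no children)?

A leaf is a node with no children — equivalently, the end of a word that is not a proper prefix of any other stored word.
Those words: "126966", "1953241", "2008861", "301633695", "3116", "37023886", "42557", "5924027621", "747925", "8129", "8747365", "892", "999488467"
Leaf count: 13

13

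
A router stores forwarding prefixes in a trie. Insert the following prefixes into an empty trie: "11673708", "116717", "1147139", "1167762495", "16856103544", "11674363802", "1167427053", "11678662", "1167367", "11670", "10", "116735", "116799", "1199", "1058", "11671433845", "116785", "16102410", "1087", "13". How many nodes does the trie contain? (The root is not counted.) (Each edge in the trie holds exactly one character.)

74

For each word, the new-node count is its length minus the longest prefix already in the trie:
  "11673708" → 8 new (1, 1, 6, 7, 3, 7, 0, 8)
  "116717" → prefix "1167" already present; 2 new (1, 7)
  "1147139" → prefix "11" already present; 5 new (4, 7, 1, 3, 9)
  "1167762495" → prefix "1167" already present; 6 new (7, 6, 2, 4, 9, 5)
  "16856103544" → prefix "1" already present; 10 new (6, 8, 5, 6, 1, 0, 3, 5, 4, 4)
  "11674363802" → prefix "1167" already present; 7 new (4, 3, 6, 3, 8, 0, 2)
  "1167427053" → prefix "11674" already present; 5 new (2, 7, 0, 5, 3)
  "11678662" → prefix "1167" already present; 4 new (8, 6, 6, 2)
  "1167367" → prefix "11673" already present; 2 new (6, 7)
  "11670" → prefix "1167" already present; 1 new (0)
  "10" → prefix "1" already present; 1 new (0)
  "116735" → prefix "11673" already present; 1 new (5)
  "116799" → prefix "1167" already present; 2 new (9, 9)
  "1199" → prefix "11" already present; 2 new (9, 9)
  "1058" → prefix "10" already present; 2 new (5, 8)
  "11671433845" → prefix "11671" already present; 6 new (4, 3, 3, 8, 4, 5)
  "116785" → prefix "11678" already present; 1 new (5)
  "16102410" → prefix "16" already present; 6 new (1, 0, 2, 4, 1, 0)
  "1087" → prefix "10" already present; 2 new (8, 7)
  "13" → prefix "1" already present; 1 new (3)
Total nodes = 8 + 2 + 5 + 6 + 10 + 7 + 5 + 4 + 2 + 1 + 1 + 1 + 2 + 2 + 2 + 6 + 1 + 6 + 2 + 1 = 74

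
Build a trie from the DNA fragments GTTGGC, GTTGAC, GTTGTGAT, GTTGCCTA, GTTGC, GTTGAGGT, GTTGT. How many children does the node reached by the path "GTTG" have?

4

The children of the "GTTG" node are the distinct next characters among strings starting with "GTTG".
Distinct next characters after "GTTG": A, C, G, T.
That node has 4 child edges.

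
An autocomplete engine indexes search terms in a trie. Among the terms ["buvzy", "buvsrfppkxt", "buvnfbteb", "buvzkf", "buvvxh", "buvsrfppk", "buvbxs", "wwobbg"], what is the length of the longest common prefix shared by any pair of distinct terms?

9

Equivalently: take the maximum, over all pairs, of their longest common prefix length.
e.g. "buvsrfppk" and "buvsrfppkxt" share the prefix "buvsrfppk" of length 9; no pair shares a longer one.
Longest shared-prefix length: 9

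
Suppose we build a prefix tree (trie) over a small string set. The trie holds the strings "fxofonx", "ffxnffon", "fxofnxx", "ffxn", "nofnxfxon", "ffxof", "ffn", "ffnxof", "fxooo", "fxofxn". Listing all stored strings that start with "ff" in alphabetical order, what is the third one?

ffxn

Filter for "ff…" and sort: "ffn", "ffnxof", "ffxn", "ffxnffon", "ffxof"
The 3rd is ffxn.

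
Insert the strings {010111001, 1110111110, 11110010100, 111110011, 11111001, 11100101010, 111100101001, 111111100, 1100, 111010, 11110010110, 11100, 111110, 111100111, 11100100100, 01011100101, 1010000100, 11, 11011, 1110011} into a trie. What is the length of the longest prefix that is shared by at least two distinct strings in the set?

The deepest shared node is where two words last agree before diverging.
e.g. "11110010100" and "111100101001" share the prefix "11110010100" of length 11; no pair shares a longer one.
Longest shared-prefix length: 11

11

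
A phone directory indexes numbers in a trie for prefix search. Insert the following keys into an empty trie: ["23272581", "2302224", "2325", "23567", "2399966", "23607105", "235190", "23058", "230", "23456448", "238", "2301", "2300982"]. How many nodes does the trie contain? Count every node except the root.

Insert word by word; a character creates a node only if that edge doesn't already exist:
  "23272581" → 8 new (2, 3, 2, 7, 2, 5, 8, 1)
  "2302224" → prefix "23" already present; 5 new (0, 2, 2, 2, 4)
  "2325" → prefix "232" already present; 1 new (5)
  "23567" → prefix "23" already present; 3 new (5, 6, 7)
  "2399966" → prefix "23" already present; 5 new (9, 9, 9, 6, 6)
  "23607105" → prefix "23" already present; 6 new (6, 0, 7, 1, 0, 5)
  "235190" → prefix "235" already present; 3 new (1, 9, 0)
  "23058" → prefix "230" already present; 2 new (5, 8)
  "230" → prefix "230" already present; 0 new (none)
  "23456448" → prefix "23" already present; 6 new (4, 5, 6, 4, 4, 8)
  "238" → prefix "23" already present; 1 new (8)
  "2301" → prefix "230" already present; 1 new (1)
  "2300982" → prefix "230" already present; 4 new (0, 9, 8, 2)
Total nodes = 8 + 5 + 1 + 3 + 5 + 6 + 3 + 2 + 0 + 6 + 1 + 1 + 4 = 45

45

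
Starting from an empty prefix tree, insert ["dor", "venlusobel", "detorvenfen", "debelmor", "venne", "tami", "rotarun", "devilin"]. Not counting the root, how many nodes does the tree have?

47

Count nodes per top-level branch (shared prefixes stored once):
  'd'-branch (debelmor, detorvenfen, devilin, dor): 24 nodes
  'r'-branch (rotarun): 7 nodes
  't'-branch (tami): 4 nodes
  'v'-branch (venlusobel, venne): 12 nodes
Sum: 47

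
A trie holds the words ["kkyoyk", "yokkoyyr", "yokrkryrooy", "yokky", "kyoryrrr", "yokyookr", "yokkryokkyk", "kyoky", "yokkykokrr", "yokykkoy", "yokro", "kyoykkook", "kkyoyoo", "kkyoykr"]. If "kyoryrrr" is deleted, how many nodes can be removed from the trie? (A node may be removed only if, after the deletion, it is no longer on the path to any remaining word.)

5

After clearing the end-marker at "kyoryrrr", prune upward until reaching a node still needed by another word.
The suffix "ryrrr" (5 nodes) is used only by "kyoryrrr"; the node for "kyo" still has the child "k", so pruning stops there.
Nodes removed: 5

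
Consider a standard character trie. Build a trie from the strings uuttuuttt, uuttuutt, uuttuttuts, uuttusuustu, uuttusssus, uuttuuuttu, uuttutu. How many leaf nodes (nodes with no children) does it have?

Leaves are exactly the stored words that no other stored word extends.
Those words: "uuttusssus", "uuttusuustu", "uuttuttuts", "uuttutu", "uuttuuttt", "uuttuuuttu"
Leaf count: 6

6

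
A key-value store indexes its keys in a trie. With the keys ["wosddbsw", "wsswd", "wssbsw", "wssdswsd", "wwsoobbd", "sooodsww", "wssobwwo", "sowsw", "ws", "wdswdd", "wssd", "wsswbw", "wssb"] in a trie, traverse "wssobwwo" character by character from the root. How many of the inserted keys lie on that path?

Check each prefix of "wssobwwo" against the stored set — each match is an end-marker on the path.
Prefixes of the query that are stored words: "ws", "wssobwwo"
Count: 2

2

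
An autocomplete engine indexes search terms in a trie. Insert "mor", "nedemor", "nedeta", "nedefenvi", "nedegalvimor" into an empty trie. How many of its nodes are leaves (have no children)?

5

A leaf is a node with no children — equivalently, the end of a word that is not a proper prefix of any other stored word.
Those words: "mor", "nedefenvi", "nedegalvimor", "nedemor", "nedeta"
Leaf count: 5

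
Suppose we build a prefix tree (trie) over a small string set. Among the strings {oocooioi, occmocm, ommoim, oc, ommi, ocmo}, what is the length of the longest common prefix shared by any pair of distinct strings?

Equivalently: take the maximum, over all pairs, of their longest common prefix length.
"ommi" and "ommoim" agree on "omm" (3 characters) before diverging; nothing deeper is shared.
Longest shared-prefix length: 3

3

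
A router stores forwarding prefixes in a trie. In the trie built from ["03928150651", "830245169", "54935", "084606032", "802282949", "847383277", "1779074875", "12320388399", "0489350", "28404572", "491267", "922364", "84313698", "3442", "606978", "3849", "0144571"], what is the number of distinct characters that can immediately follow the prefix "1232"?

1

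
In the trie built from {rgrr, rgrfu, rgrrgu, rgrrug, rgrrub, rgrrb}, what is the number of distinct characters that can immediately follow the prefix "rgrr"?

Follow the path "rgrr" to its node, then look at its outgoing edges.
Characters that immediately follow "rgrr" among the stored strings: {b, g, u}.
That node has 3 child edges.

3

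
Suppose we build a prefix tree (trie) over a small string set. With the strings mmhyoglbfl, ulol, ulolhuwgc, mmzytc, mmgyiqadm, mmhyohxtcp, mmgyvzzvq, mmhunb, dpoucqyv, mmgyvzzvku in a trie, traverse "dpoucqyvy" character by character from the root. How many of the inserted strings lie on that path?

Walk "dpoucqyvy" from the root; an end-of-word marker is hit whenever a stored word is a prefix of "dpoucqyvy".
Prefixes of the query that are stored words: "dpoucqyv"
Count: 1

1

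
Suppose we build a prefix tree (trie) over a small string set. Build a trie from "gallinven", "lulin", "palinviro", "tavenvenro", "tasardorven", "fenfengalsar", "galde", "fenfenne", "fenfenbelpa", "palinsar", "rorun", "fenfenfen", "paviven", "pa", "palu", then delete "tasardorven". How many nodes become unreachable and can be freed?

9

Walk "tasardorven" from the leaf back toward the root, removing each node that no remaining word uses.
The suffix "sardorven" (9 nodes) is used only by "tasardorven"; the node for "ta" still has the child "v", so pruning stops there.
Nodes removed: 9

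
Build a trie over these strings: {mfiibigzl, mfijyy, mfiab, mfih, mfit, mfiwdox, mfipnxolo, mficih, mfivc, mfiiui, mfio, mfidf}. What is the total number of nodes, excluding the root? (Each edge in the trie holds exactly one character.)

36

Trace insertions, counting only characters that open a new branch:
  "mfiibigzl" → 9 new (m, f, i, i, b, i, g, z, l)
  "mfijyy" → prefix "mfi" already present; 3 new (j, y, y)
  "mfiab" → prefix "mfi" already present; 2 new (a, b)
  "mfih" → prefix "mfi" already present; 1 new (h)
  "mfit" → prefix "mfi" already present; 1 new (t)
  "mfiwdox" → prefix "mfi" already present; 4 new (w, d, o, x)
  "mfipnxolo" → prefix "mfi" already present; 6 new (p, n, x, o, l, o)
  "mficih" → prefix "mfi" already present; 3 new (c, i, h)
  "mfivc" → prefix "mfi" already present; 2 new (v, c)
  "mfiiui" → prefix "mfii" already present; 2 new (u, i)
  "mfio" → prefix "mfi" already present; 1 new (o)
  "mfidf" → prefix "mfi" already present; 2 new (d, f)
Total nodes = 9 + 3 + 2 + 1 + 1 + 4 + 6 + 3 + 2 + 2 + 1 + 2 = 36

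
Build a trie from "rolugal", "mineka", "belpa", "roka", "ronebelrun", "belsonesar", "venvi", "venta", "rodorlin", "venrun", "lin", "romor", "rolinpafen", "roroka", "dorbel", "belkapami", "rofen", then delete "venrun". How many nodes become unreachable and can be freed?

Walk "venrun" from the leaf back toward the root, removing each node that no remaining word uses.
The suffix "run" (3 nodes) is used only by "venrun"; the node for "ven" still has the child "v", so pruning stops there.
Nodes removed: 3

3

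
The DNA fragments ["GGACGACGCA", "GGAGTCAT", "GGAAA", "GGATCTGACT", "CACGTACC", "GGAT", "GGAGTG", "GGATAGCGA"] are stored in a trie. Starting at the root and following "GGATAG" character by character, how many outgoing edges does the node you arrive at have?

Follow the path "GGATAG" to its node, then look at its outgoing edges.
Distinct next characters after "GGATAG": C.
That node has 1 child edge.

1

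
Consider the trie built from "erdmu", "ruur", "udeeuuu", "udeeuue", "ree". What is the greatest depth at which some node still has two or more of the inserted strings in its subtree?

The deepest shared node is where two words last agree before diverging.
e.g. "udeeuue" and "udeeuuu" share the prefix "udeeuu" of length 6; no pair shares a longer one.
Longest shared-prefix length: 6

6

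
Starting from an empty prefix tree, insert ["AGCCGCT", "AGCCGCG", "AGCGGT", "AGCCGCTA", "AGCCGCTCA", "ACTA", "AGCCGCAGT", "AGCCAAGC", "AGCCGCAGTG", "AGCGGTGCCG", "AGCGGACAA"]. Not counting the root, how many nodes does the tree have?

For each word, the new-node count is its length minus the longest prefix already in the trie:
  "AGCCGCT" → 7 new (A, G, C, C, G, C, T)
  "AGCCGCG" → prefix "AGCCGC" already present; 1 new (G)
  "AGCGGT" → prefix "AGC" already present; 3 new (G, G, T)
  "AGCCGCTA" → prefix "AGCCGCT" already present; 1 new (A)
  "AGCCGCTCA" → prefix "AGCCGCT" already present; 2 new (C, A)
  "ACTA" → prefix "A" already present; 3 new (C, T, A)
  "AGCCGCAGT" → prefix "AGCCGC" already present; 3 new (A, G, T)
  "AGCCAAGC" → prefix "AGCC" already present; 4 new (A, A, G, C)
  "AGCCGCAGTG" → prefix "AGCCGCAGT" already present; 1 new (G)
  "AGCGGTGCCG" → prefix "AGCGGT" already present; 4 new (G, C, C, G)
  "AGCGGACAA" → prefix "AGCGG" already present; 4 new (A, C, A, A)
Total nodes = 7 + 1 + 3 + 1 + 2 + 3 + 3 + 4 + 1 + 4 + 4 = 33

33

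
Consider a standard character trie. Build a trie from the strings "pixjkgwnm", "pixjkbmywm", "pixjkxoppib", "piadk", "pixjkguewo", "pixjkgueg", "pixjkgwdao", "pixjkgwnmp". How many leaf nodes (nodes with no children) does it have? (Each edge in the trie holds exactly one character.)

7

Leaves are exactly the stored words that no other stored word extends.
Those words: "piadk", "pixjkbmywm", "pixjkgueg", "pixjkguewo", "pixjkgwdao", "pixjkgwnmp", "pixjkxoppib"
Leaf count: 7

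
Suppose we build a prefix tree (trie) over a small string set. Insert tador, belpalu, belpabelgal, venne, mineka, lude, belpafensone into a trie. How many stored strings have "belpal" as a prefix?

1

Walk to "belpal"; the words in its subtree are exactly those with that prefix.
Matches: "belpalu"
Count: 1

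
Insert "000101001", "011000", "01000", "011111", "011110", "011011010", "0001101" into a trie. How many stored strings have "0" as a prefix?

7

Traverse to the node for "0", then collect every word in that subtree.
Words under "0": 000101001, 0001101, 01000, 011000, 011011010, 011110, 011111
Count: 7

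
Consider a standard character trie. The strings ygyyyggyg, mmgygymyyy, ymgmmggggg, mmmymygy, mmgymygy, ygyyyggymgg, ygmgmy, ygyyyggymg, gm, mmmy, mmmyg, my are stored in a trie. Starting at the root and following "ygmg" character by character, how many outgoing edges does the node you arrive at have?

1

Follow the path "ygmg" to its node, then look at its outgoing edges.
Characters that immediately follow "ygmg" among the stored strings: {m}.
That node has 1 child edge.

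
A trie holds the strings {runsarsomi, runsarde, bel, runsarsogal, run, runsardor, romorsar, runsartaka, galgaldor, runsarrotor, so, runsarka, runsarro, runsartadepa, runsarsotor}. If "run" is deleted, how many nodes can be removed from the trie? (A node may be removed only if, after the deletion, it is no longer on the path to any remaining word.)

Walk "run" from the leaf back toward the root, removing each node that no remaining word uses.
Every node on "run" is still needed (e.g. by "runsarsomi"), so nothing is freed.
Nodes removed: 0

0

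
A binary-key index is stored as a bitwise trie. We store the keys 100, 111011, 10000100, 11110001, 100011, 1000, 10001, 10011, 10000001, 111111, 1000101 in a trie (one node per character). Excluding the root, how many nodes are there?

Count nodes per top-level branch (shared prefixes stored once):
  '1'-branch (100, 1000, 10000001, 10000100, 10001, 1000101, 100011, 10011, 111011, 11110001, 111111): 29 nodes
Sum: 29

29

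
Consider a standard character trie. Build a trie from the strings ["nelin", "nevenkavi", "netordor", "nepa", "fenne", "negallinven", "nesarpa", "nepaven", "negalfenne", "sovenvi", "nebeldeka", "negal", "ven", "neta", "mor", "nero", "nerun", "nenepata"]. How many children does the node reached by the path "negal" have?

The children of the "negal" node are the distinct next characters among strings starting with "negal".
Characters that immediately follow "negal" among the stored strings: {f, l}.
That node has 2 child edges.

2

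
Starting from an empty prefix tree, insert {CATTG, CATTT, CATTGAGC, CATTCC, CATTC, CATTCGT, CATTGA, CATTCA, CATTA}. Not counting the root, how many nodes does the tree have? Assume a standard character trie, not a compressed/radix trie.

Trie structure (* marks end of a word):
(root)
└─ C
   └─ A
      └─ T
         └─ T
            ├─ A *
            ├─ C *
            │  ├─ A *
            │  ├─ C *
            │  └─ G
            │     └─ T *
            ├─ G *
            │  └─ A *
            │     └─ G
            │        └─ C *
            └─ T *
Counting every labelled node above: 15.

15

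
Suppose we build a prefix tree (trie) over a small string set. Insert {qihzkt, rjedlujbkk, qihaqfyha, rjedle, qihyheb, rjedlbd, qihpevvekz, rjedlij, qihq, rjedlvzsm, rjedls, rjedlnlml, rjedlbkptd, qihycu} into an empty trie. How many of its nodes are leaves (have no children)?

14

Leaves are exactly the stored words that no other stored word extends.
Those words: "qihaqfyha", "qihpevvekz", "qihq", "qihycu", "qihyheb", "qihzkt", "rjedlbd", "rjedlbkptd", "rjedle", "rjedlij", "rjedlnlml", "rjedls", "rjedlujbkk", "rjedlvzsm"
Leaf count: 14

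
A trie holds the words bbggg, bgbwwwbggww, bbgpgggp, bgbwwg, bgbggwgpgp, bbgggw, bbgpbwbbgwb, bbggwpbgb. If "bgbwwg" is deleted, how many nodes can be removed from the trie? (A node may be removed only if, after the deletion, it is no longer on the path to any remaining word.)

After clearing the end-marker at "bgbwwg", prune upward until reaching a node still needed by another word.
The suffix "g" (1 node) is used only by "bgbwwg"; the node for "bgbww" still has the child "w", so pruning stops there.
Nodes removed: 1

1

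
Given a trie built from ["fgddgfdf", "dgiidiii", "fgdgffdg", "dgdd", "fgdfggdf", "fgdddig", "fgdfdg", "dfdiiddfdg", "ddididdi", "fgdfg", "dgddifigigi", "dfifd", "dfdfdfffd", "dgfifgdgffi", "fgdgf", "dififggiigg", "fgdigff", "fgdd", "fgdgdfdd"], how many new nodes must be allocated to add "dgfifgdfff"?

"dgfifgd" is already a path in the trie; the remaining "fff" must be added.
Each of the 3 remaining characters creates one node.

3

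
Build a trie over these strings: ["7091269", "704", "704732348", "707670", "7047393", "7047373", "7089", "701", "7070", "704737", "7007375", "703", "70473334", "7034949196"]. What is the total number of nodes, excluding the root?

Insert word by word; a character creates a node only if that edge doesn't already exist:
  "7091269" → 7 new (7, 0, 9, 1, 2, 6, 9)
  "704" → prefix "70" already present; 1 new (4)
  "704732348" → prefix "704" already present; 6 new (7, 3, 2, 3, 4, 8)
  "707670" → prefix "70" already present; 4 new (7, 6, 7, 0)
  "7047393" → prefix "70473" already present; 2 new (9, 3)
  "7047373" → prefix "70473" already present; 2 new (7, 3)
  "7089" → prefix "70" already present; 2 new (8, 9)
  "701" → prefix "70" already present; 1 new (1)
  "7070" → prefix "707" already present; 1 new (0)
  "704737" → prefix "704737" already present; 0 new (none)
  "7007375" → prefix "70" already present; 5 new (0, 7, 3, 7, 5)
  "703" → prefix "70" already present; 1 new (3)
  "70473334" → prefix "70473" already present; 3 new (3, 3, 4)
  "7034949196" → prefix "703" already present; 7 new (4, 9, 4, 9, 1, 9, 6)
Total nodes = 7 + 1 + 6 + 4 + 2 + 2 + 2 + 1 + 1 + 0 + 5 + 1 + 3 + 7 = 42

42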